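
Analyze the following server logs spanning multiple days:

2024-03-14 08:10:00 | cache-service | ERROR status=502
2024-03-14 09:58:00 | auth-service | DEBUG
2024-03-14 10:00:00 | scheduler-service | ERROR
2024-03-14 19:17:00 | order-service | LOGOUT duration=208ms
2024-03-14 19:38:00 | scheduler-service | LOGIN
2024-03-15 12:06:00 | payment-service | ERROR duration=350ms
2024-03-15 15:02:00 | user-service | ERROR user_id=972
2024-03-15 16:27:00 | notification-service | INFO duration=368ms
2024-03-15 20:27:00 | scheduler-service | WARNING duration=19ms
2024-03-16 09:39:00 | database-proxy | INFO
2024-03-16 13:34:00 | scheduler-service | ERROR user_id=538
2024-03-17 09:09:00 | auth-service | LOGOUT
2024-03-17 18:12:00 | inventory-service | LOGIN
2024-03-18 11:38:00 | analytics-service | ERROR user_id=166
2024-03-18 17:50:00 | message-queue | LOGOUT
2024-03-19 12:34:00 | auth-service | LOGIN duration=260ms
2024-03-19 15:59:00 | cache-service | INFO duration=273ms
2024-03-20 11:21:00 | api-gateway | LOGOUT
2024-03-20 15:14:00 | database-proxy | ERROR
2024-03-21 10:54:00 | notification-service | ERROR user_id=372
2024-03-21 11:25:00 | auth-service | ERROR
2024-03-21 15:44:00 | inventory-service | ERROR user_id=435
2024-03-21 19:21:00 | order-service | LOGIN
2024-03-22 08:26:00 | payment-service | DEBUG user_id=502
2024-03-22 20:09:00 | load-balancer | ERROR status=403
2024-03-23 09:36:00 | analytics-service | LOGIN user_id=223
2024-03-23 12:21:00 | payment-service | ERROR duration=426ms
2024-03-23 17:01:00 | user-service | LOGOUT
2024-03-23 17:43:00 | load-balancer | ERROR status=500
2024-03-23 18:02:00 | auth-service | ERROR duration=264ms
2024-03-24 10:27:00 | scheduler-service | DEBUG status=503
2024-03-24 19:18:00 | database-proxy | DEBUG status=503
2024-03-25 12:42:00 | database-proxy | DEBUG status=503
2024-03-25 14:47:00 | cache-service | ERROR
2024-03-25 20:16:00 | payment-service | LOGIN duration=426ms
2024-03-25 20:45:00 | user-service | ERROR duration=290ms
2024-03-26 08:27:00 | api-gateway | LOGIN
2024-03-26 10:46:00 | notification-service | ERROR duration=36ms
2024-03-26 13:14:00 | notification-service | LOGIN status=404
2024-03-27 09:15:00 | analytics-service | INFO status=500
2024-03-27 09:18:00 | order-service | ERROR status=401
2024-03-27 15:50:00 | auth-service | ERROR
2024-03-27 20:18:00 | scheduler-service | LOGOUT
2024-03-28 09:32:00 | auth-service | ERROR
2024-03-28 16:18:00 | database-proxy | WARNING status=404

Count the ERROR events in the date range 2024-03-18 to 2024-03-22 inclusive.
6

To filter by date range:

1. Date range: 2024-03-18 through 2024-03-22, both dates inclusive
2. Filter for ERROR events whose date falls in this range
3. Count matching events: 6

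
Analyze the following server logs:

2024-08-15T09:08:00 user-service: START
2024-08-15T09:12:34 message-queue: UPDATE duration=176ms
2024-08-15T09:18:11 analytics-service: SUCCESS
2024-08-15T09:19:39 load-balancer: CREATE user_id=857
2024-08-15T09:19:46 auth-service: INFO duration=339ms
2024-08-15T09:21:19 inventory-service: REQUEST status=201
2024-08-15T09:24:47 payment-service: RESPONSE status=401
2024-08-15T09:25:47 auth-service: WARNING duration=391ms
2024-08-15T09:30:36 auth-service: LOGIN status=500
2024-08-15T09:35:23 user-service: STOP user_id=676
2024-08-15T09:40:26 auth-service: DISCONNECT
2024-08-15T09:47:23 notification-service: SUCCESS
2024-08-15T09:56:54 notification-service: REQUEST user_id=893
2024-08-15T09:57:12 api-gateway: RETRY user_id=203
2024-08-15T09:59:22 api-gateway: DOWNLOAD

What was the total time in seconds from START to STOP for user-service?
1643

To calculate state duration:

1. Find START event for user-service: 2024-08-15T09:08:00
2. Find STOP event for user-service: 2024-08-15T09:35:23
3. Calculate duration: 2024-08-15T09:35:23 - 2024-08-15T09:08:00 = 1643 seconds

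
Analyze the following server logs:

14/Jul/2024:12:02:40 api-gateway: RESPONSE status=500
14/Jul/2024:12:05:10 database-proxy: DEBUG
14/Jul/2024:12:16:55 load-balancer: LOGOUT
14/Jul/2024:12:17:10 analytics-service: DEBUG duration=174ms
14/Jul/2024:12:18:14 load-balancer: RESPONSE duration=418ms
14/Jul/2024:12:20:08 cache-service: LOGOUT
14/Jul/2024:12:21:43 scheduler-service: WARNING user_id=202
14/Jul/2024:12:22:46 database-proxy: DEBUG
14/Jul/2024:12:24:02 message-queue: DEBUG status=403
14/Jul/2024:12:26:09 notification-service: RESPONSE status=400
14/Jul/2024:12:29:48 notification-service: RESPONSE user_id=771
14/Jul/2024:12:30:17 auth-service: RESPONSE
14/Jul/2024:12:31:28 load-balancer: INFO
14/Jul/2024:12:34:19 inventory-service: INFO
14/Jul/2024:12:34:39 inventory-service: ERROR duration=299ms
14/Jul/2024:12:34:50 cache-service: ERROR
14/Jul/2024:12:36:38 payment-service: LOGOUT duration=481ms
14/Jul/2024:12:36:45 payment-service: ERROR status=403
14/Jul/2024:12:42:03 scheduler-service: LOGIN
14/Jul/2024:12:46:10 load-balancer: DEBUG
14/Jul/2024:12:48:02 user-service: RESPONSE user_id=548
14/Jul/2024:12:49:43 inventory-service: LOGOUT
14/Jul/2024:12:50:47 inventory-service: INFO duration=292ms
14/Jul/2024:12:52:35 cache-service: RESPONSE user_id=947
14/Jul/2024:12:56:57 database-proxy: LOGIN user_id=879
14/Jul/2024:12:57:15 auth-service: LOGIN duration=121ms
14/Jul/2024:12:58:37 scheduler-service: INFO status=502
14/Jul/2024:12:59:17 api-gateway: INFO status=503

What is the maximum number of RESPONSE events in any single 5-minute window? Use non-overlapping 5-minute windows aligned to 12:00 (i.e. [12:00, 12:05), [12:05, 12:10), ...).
2

To find the burst window:

1. Divide the log period into non-overlapping 5-minute windows starting at 12:00
2. Count RESPONSE events in each window
3. Find the window with maximum count
4. Maximum events in a window: 2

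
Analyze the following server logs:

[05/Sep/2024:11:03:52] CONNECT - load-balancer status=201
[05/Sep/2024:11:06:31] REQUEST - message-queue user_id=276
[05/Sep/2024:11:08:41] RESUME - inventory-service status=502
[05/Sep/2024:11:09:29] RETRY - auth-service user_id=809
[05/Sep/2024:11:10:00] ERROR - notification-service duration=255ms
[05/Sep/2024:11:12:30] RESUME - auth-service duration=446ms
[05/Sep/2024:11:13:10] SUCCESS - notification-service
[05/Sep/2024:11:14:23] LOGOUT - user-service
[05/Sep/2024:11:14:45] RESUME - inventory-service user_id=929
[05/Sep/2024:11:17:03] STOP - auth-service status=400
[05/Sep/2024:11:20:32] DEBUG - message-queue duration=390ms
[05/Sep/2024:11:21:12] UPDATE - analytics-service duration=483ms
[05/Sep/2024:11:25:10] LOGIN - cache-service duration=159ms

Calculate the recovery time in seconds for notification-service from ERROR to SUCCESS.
190

To calculate recovery time:

1. Find ERROR event for notification-service: 05/Sep/2024:11:10:00
2. Find next SUCCESS event for notification-service: 05/Sep/2024:11:13:10
3. Recovery time: 05/Sep/2024:11:13:10 - 05/Sep/2024:11:10:00 = 190 seconds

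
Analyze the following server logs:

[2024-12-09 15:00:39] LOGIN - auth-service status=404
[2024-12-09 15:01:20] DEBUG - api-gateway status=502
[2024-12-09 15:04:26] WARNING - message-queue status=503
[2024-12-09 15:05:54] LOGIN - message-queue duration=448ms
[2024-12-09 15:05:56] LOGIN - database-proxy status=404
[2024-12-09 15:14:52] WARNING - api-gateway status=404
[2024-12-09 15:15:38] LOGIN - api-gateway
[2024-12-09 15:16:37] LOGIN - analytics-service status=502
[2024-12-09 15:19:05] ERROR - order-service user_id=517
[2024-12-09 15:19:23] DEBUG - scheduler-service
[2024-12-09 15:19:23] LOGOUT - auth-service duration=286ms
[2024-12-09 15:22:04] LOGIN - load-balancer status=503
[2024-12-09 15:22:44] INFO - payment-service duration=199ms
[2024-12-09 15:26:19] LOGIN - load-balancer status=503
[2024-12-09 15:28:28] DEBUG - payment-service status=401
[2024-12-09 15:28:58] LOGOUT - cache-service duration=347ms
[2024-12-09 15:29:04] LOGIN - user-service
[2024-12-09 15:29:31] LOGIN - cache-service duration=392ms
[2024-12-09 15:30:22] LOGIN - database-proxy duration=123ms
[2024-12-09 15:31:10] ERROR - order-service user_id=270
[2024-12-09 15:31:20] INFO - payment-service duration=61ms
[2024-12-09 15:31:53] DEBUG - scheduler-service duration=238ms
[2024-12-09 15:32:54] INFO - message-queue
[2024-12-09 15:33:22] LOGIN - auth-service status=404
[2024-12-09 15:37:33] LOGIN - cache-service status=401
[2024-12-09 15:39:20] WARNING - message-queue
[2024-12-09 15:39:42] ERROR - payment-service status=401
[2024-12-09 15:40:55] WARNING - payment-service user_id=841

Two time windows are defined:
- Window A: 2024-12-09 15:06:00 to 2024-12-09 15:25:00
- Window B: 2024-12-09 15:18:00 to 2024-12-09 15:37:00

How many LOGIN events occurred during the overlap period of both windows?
1

To find overlap events:

1. Window A: 2024-12-09 15:06:00 to 2024-12-09 15:25:00
2. Window B: 2024-12-09 15:18:00 to 2024-12-09 15:37:00
3. Overlap period: 2024-12-09 15:18:00 to 2024-12-09 15:25:00
4. Count LOGIN events in overlap: 1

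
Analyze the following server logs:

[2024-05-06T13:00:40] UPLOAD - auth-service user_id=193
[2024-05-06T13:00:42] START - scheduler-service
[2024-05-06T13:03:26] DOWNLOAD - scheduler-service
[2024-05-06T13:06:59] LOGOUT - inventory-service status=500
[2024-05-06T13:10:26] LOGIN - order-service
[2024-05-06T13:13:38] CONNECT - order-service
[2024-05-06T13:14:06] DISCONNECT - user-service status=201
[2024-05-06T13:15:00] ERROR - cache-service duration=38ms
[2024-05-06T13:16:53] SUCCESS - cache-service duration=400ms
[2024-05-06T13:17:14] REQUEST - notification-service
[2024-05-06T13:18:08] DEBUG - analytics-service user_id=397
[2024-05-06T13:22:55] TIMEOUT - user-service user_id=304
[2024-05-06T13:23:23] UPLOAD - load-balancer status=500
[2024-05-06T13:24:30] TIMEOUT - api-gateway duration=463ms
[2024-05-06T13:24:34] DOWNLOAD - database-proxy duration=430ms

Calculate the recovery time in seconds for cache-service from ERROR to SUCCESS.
113

To calculate recovery time:

1. Find ERROR event for cache-service: 2024-05-06T13:15:00
2. Find next SUCCESS event for cache-service: 2024-05-06T13:16:53
3. Recovery time: 2024-05-06T13:16:53 - 2024-05-06T13:15:00 = 113 seconds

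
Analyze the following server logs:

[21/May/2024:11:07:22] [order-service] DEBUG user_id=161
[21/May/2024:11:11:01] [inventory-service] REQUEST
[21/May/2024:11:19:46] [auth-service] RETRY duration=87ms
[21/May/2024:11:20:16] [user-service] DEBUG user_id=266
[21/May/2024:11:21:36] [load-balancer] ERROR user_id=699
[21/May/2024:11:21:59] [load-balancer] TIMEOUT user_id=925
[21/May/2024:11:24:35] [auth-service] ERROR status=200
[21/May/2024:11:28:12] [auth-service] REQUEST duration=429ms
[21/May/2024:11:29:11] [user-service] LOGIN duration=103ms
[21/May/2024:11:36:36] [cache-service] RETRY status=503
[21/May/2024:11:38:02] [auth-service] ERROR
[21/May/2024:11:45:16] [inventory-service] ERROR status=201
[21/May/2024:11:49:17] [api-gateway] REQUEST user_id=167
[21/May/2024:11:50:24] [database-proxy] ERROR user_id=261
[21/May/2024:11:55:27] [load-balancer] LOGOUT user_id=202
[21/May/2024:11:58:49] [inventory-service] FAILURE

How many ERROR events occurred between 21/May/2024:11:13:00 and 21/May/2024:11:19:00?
0

To count events in the time window:

1. Window boundaries: 21/May/2024:11:13:00 to 21/May/2024:11:19:00
2. Filter for ERROR events within this window
3. Count matching events: 0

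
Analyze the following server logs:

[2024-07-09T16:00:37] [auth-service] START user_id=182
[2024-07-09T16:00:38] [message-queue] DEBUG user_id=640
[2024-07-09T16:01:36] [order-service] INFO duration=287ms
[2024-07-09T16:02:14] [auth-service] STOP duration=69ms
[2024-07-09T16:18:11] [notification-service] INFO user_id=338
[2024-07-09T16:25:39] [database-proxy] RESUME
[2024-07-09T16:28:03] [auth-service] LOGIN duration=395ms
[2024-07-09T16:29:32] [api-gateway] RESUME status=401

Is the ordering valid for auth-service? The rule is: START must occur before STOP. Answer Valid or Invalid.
Valid

To validate ordering:

1. Required order: START → STOP
2. Rule: START must occur before STOP
3. Check actual order of events for auth-service
4. Result: Valid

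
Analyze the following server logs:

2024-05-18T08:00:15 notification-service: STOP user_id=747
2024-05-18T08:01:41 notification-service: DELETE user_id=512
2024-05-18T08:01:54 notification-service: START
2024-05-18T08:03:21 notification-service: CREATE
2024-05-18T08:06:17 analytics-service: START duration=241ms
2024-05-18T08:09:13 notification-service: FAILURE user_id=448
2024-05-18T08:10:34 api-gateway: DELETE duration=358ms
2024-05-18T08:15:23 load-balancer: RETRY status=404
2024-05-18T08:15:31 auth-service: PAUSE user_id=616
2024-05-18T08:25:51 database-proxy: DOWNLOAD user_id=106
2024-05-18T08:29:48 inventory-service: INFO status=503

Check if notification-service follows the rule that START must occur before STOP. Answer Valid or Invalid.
Invalid

To validate ordering:

1. Required order: START → STOP
2. Rule: START must occur before STOP
3. Check actual order of events for notification-service
4. Result: Invalid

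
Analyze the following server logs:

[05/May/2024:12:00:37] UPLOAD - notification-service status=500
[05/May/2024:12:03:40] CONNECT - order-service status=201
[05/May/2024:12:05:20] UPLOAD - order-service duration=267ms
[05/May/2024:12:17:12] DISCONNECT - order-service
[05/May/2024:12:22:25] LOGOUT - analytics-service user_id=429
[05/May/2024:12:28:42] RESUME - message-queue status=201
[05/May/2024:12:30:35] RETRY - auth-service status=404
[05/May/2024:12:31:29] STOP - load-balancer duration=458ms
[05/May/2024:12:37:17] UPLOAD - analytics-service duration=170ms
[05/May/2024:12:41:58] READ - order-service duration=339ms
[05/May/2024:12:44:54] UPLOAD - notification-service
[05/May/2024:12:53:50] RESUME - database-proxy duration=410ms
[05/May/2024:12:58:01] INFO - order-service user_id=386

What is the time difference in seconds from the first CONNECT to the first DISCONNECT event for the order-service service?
812

To find the time between events:

1. Locate the first CONNECT event for order-service: 05/May/2024:12:03:40
2. Locate the first DISCONNECT event for order-service: 05/May/2024:12:17:12
3. Calculate the difference: 05/May/2024:12:17:12 - 05/May/2024:12:03:40 = 812 seconds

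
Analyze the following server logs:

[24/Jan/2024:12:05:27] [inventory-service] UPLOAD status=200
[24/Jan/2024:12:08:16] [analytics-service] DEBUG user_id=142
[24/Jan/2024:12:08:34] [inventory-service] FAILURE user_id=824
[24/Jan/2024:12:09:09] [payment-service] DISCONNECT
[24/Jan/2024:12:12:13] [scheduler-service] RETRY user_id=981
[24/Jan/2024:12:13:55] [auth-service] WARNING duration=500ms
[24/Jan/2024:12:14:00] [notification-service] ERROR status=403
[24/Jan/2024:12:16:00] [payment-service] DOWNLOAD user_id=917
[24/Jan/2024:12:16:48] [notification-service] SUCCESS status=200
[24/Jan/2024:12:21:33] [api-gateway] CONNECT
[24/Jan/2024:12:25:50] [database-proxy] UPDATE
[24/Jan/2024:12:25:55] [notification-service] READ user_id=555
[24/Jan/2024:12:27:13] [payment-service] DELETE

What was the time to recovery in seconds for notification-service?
168

To calculate recovery time:

1. Find ERROR event for notification-service: 24/Jan/2024:12:14:00
2. Find next SUCCESS event for notification-service: 24/Jan/2024:12:16:48
3. Recovery time: 24/Jan/2024:12:16:48 - 24/Jan/2024:12:14:00 = 168 seconds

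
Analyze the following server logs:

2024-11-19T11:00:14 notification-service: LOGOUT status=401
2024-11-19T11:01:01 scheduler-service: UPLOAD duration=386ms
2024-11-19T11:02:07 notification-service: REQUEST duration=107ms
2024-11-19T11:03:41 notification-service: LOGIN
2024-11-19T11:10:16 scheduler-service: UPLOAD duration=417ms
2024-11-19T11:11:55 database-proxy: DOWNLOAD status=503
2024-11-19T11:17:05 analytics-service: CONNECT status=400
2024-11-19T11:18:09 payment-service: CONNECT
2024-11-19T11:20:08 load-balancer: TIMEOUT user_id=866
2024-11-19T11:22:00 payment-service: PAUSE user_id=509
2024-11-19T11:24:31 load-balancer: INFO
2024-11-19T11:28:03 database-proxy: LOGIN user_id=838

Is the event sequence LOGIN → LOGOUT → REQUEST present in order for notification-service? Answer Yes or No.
No

To verify sequence order:

1. Find all events in sequence LOGIN → LOGOUT → REQUEST for notification-service
2. Extract their timestamps
3. Check if timestamps are in ascending order
4. Result: No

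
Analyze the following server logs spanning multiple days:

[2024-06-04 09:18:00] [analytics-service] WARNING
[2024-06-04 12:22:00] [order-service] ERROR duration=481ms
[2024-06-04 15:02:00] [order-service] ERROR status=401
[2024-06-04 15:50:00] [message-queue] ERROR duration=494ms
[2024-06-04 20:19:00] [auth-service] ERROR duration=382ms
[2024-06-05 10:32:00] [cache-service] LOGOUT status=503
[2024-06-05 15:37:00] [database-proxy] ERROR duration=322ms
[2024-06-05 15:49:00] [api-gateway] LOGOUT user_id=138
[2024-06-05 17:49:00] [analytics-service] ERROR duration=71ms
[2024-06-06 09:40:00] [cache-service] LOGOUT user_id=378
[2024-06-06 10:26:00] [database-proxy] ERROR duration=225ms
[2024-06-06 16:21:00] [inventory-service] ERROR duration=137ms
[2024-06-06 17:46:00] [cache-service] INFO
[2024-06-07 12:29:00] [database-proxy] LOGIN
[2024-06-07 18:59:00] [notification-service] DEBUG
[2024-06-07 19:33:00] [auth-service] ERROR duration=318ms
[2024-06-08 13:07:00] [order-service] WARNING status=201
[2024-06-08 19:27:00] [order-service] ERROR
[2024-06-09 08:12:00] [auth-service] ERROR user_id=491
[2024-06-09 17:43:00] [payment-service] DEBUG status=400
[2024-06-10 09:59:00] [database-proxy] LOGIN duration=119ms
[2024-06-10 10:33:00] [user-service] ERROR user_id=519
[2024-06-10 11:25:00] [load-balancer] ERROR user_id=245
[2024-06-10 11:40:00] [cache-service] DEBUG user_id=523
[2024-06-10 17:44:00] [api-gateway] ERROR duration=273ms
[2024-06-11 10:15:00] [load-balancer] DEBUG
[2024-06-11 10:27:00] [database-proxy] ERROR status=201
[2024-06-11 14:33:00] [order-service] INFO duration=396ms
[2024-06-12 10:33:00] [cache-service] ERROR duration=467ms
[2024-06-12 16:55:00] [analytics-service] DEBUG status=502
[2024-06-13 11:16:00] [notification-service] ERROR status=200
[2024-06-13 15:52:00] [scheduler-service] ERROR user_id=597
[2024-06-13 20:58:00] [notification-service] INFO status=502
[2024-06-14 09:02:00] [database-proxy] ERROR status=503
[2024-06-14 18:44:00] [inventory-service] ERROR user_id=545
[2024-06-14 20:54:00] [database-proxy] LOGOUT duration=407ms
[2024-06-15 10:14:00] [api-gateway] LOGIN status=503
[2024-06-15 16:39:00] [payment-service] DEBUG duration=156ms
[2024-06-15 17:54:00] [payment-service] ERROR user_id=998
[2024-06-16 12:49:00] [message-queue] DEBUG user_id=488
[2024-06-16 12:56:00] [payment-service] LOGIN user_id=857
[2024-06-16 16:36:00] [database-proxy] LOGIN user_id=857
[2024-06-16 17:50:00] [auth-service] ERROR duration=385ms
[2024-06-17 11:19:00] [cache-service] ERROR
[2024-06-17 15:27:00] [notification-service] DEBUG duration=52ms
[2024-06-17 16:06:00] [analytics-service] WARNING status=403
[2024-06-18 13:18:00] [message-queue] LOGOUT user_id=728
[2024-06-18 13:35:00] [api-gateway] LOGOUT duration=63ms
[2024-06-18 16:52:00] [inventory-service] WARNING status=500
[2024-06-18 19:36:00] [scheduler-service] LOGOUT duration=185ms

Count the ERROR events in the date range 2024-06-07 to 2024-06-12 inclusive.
8

To filter by date range:

1. Date range: 2024-06-07 through 2024-06-12, both dates inclusive
2. Filter for ERROR events whose date falls in this range
3. Count matching events: 8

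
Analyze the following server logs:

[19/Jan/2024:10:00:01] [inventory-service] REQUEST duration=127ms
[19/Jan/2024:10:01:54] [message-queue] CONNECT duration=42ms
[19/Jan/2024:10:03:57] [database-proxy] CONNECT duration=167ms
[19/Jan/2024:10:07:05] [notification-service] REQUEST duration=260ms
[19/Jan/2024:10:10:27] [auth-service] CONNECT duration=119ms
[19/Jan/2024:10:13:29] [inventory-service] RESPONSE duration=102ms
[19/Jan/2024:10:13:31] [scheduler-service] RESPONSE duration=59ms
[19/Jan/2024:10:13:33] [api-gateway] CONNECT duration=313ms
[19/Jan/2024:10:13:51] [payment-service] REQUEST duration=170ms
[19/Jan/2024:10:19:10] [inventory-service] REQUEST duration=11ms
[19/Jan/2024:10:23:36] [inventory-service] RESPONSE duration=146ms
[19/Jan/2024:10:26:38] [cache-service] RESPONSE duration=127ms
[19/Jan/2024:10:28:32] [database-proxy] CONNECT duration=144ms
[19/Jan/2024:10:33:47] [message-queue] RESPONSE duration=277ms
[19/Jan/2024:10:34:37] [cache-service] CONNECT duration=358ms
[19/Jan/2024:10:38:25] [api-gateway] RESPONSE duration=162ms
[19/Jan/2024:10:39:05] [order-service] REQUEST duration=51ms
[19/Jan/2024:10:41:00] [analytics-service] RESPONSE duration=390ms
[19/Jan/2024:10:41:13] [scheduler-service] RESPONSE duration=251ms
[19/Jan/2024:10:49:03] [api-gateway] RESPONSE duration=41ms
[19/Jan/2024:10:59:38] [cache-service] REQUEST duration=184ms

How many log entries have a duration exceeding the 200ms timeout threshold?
6

To count timeouts:

1. Threshold: 200ms
2. Extract duration from each log entry
3. Count entries where duration > 200
4. Timeout count: 6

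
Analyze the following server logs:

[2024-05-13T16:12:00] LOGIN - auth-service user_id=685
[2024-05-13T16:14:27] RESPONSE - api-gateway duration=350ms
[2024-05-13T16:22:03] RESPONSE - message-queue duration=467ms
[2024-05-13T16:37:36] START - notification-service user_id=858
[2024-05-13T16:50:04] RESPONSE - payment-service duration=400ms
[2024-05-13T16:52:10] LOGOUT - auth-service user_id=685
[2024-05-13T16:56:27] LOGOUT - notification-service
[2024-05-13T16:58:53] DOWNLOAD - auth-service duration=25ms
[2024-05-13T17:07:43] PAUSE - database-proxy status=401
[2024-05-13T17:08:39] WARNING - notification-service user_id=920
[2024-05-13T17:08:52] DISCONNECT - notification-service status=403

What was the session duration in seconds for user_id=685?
2410

To calculate session duration:

1. Find LOGIN event for user_id=685: 2024-05-13T16:12:00
2. Find LOGOUT event for user_id=685: 2024-05-13T16:52:10
3. Session duration: 2024-05-13T16:52:10 - 2024-05-13T16:12:00 = 2410 seconds (40 minutes)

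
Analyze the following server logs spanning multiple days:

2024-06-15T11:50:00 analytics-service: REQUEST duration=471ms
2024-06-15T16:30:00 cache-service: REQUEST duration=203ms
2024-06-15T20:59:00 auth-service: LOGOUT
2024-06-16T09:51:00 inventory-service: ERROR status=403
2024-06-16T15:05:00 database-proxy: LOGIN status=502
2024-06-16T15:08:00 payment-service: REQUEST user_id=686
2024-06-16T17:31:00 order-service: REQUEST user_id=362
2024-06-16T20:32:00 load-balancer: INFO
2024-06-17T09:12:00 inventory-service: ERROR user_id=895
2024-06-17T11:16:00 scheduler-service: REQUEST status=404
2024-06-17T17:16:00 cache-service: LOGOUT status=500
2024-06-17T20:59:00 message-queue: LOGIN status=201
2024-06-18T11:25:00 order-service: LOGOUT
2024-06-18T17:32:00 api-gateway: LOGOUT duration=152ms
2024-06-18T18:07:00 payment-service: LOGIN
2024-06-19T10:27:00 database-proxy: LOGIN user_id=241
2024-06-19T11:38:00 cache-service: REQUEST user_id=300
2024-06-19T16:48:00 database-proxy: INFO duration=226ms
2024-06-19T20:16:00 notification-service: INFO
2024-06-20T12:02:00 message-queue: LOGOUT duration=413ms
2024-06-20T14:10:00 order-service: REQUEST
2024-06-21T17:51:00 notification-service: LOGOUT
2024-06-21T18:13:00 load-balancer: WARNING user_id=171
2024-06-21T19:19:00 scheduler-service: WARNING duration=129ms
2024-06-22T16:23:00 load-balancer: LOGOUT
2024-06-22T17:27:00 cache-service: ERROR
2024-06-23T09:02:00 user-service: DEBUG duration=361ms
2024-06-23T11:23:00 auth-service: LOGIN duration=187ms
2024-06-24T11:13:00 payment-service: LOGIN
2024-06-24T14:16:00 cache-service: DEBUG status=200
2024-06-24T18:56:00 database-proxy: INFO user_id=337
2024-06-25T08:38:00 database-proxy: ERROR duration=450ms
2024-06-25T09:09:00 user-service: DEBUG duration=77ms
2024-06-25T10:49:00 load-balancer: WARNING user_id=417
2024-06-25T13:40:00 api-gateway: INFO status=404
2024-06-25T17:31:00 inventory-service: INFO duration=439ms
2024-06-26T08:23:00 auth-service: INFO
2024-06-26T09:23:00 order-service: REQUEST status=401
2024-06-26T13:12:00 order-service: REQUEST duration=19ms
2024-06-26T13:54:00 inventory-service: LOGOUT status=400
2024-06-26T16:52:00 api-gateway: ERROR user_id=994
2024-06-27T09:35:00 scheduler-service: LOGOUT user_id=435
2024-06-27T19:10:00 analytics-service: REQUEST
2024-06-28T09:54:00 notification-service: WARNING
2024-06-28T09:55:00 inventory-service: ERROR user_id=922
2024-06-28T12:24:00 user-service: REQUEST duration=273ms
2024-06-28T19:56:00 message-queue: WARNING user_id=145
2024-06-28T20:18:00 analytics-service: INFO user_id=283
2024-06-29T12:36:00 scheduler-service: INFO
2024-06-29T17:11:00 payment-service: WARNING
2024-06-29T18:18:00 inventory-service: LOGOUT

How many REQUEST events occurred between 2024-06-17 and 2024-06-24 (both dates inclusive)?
3

To filter by date range:

1. Date range: 2024-06-17 through 2024-06-24, both dates inclusive
2. Filter for REQUEST events whose date falls in this range
3. Count matching events: 3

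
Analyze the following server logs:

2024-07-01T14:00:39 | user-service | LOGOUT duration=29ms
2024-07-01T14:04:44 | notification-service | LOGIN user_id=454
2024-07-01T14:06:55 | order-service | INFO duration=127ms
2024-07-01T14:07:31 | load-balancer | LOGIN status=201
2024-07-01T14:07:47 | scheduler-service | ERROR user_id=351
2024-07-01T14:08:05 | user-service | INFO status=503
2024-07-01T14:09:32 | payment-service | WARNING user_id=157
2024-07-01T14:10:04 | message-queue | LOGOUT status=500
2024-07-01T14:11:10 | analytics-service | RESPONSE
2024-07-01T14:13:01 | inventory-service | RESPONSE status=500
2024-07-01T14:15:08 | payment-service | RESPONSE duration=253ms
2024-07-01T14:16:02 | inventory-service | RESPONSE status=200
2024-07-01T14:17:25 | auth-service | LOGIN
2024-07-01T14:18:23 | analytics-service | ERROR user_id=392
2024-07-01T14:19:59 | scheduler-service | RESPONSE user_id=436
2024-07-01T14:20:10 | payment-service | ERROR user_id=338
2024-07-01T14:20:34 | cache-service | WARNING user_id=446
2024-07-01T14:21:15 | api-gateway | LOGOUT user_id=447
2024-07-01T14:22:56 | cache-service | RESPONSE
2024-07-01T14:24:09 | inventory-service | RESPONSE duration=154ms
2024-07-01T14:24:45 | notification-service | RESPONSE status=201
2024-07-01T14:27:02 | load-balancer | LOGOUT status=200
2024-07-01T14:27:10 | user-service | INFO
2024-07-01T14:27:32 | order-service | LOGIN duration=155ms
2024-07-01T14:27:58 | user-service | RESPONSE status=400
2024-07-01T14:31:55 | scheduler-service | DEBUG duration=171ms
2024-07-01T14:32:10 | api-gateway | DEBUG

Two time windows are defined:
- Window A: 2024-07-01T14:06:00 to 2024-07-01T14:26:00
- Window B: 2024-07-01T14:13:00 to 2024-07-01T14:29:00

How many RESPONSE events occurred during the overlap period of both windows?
7

To find overlap events:

1. Window A: 2024-07-01T14:06:00 to 2024-07-01T14:26:00
2. Window B: 2024-07-01T14:13:00 to 2024-07-01T14:29:00
3. Overlap period: 2024-07-01T14:13:00 to 2024-07-01T14:26:00
4. Count RESPONSE events in overlap: 7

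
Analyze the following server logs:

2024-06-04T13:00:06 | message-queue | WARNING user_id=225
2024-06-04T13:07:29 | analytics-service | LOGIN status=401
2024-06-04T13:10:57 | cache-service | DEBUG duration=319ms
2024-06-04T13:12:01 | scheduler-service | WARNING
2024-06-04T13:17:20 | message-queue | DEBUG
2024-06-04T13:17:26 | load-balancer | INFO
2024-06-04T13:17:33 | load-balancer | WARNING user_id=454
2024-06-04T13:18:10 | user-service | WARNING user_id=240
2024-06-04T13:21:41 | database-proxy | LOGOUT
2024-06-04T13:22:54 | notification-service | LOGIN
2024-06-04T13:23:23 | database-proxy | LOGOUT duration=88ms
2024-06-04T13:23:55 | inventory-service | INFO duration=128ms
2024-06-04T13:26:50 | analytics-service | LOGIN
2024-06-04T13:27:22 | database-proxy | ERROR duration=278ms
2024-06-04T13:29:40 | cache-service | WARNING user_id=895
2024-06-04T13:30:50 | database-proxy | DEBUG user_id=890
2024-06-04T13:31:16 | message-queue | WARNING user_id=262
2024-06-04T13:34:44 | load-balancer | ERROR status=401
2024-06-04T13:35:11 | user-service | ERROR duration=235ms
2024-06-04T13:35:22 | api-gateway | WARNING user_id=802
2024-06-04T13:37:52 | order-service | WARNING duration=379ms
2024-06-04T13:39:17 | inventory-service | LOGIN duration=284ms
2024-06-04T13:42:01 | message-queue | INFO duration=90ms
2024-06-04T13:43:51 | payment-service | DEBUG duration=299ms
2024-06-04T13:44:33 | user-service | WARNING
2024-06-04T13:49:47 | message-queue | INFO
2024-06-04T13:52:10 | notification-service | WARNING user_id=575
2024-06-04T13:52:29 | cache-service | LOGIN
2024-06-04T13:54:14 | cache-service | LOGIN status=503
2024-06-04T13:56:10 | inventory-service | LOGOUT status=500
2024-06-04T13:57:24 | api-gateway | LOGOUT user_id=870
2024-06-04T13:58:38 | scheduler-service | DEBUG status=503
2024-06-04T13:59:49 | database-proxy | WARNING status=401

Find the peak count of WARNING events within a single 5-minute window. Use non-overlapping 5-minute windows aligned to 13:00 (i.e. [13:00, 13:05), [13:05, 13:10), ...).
2

To find the burst window:

1. Divide the log period into non-overlapping 5-minute windows starting at 13:00
2. Count WARNING events in each window
3. Find the window with maximum count
4. Maximum events in a window: 2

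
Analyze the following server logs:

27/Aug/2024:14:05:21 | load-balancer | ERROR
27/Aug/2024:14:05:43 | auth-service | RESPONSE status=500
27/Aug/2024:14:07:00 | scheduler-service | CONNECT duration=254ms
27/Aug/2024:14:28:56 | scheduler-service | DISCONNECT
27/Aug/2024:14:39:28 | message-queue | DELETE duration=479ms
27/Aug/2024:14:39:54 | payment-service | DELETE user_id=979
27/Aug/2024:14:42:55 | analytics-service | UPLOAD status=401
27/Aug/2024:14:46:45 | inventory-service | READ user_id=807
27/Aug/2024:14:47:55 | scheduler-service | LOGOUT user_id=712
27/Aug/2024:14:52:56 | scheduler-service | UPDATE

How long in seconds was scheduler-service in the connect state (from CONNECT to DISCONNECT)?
1316

To calculate state duration:

1. Find CONNECT event for scheduler-service: 27/Aug/2024:14:07:00
2. Find DISCONNECT event for scheduler-service: 27/Aug/2024:14:28:56
3. Calculate duration: 27/Aug/2024:14:28:56 - 27/Aug/2024:14:07:00 = 1316 seconds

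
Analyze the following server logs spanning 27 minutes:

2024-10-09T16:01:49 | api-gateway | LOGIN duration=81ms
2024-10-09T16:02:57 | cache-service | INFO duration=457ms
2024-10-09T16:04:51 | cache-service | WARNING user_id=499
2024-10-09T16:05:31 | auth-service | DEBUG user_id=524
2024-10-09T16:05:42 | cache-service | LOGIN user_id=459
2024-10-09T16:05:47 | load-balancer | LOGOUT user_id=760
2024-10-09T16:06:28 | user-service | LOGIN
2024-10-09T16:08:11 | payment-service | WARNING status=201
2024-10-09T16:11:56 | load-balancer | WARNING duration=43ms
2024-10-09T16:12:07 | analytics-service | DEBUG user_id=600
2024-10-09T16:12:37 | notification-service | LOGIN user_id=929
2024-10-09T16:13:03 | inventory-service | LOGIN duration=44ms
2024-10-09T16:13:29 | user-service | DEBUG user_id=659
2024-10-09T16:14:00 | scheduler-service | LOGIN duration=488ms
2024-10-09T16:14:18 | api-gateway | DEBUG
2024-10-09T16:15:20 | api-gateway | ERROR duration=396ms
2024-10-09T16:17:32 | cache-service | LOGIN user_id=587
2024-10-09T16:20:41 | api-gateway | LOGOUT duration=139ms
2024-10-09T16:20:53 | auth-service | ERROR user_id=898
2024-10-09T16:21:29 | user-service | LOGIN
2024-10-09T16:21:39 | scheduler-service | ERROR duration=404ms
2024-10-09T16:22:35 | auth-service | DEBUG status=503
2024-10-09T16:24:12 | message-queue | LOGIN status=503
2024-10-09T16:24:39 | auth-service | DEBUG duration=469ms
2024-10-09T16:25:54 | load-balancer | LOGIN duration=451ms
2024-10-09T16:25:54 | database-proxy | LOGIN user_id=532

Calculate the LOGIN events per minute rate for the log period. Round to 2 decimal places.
0.41

To calculate the rate:

1. Count total LOGIN events: 11
2. Total time period: 27 minutes
3. Rate = 11 / 27 = 0.41 events per minute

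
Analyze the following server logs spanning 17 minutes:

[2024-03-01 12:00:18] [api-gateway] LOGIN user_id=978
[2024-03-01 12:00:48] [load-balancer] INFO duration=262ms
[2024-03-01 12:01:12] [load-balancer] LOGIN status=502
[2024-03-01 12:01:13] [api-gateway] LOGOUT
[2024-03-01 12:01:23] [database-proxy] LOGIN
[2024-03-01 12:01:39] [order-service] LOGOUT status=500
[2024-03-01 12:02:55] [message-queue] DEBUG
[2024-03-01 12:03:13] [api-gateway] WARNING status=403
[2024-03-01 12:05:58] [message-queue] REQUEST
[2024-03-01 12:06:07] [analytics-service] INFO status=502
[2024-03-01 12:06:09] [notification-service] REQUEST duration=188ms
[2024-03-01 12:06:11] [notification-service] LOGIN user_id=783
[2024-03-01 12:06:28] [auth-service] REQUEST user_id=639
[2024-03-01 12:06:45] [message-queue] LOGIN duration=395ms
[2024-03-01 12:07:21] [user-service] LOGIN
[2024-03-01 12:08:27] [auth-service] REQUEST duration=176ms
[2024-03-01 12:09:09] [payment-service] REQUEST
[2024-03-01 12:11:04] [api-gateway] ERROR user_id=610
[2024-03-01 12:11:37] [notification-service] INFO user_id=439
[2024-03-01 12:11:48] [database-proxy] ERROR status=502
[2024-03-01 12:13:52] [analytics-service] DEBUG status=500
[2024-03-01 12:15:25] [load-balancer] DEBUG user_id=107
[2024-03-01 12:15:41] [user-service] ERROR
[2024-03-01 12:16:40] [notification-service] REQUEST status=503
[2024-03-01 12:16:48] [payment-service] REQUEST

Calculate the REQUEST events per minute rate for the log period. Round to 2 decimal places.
0.41

To calculate the rate:

1. Count total REQUEST events: 7
2. Total time period: 17 minutes
3. Rate = 7 / 17 = 0.41 events per minute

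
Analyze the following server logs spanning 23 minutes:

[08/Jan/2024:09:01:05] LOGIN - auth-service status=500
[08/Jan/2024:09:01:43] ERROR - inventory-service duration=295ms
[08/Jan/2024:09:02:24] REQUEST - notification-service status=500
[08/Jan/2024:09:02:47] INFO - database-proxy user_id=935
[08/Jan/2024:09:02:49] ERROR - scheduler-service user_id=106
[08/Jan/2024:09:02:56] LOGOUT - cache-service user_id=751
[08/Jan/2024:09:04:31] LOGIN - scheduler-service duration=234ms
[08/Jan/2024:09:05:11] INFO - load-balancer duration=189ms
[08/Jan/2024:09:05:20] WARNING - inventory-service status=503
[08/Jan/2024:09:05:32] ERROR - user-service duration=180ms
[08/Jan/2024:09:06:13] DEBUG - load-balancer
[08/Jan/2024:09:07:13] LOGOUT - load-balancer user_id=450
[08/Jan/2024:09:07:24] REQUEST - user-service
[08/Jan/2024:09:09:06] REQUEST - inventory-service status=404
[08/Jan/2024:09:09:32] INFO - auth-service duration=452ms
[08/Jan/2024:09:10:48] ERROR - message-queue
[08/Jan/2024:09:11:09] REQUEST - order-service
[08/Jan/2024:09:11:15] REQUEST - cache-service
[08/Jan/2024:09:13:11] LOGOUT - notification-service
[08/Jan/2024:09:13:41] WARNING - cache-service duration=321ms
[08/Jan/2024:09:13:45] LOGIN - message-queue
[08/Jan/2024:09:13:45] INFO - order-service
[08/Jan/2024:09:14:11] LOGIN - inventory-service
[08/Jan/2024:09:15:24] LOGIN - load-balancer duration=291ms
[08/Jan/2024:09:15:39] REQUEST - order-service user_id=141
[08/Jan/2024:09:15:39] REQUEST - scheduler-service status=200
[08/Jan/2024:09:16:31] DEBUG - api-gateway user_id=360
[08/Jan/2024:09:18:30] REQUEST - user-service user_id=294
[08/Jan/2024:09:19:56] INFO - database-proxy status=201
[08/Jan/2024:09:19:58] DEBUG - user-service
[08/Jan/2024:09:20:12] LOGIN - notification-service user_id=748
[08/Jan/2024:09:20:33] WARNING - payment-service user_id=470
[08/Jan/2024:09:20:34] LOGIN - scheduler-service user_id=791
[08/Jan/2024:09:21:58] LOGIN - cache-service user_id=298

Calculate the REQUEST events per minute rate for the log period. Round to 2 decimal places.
0.35

To calculate the rate:

1. Count total REQUEST events: 8
2. Total time period: 23 minutes
3. Rate = 8 / 23 = 0.35 events per minute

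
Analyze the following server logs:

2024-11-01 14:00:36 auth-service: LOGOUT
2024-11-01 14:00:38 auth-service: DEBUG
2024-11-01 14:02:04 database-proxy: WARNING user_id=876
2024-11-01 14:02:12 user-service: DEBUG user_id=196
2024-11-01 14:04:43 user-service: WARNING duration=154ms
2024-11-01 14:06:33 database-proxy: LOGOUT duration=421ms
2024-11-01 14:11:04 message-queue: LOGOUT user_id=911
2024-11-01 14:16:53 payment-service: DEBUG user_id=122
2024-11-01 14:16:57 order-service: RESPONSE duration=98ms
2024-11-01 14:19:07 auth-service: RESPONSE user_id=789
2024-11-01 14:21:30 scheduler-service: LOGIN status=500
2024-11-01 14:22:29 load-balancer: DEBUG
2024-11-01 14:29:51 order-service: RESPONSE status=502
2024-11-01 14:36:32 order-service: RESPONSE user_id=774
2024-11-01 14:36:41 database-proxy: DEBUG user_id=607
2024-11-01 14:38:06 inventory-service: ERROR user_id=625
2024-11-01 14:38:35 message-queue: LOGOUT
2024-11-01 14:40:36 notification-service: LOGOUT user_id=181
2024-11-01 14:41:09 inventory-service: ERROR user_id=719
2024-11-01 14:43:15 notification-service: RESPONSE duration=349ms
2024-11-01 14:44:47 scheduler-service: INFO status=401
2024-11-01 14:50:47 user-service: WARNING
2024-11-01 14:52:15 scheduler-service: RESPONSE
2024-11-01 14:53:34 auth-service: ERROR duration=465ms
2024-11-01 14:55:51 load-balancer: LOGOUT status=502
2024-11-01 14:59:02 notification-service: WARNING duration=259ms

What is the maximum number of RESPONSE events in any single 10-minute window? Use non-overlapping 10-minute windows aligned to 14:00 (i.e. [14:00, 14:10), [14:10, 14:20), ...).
2

To find the burst window:

1. Divide the log period into non-overlapping 10-minute windows starting at 14:00
2. Count RESPONSE events in each window
3. Find the window with maximum count
4. Maximum events in a window: 2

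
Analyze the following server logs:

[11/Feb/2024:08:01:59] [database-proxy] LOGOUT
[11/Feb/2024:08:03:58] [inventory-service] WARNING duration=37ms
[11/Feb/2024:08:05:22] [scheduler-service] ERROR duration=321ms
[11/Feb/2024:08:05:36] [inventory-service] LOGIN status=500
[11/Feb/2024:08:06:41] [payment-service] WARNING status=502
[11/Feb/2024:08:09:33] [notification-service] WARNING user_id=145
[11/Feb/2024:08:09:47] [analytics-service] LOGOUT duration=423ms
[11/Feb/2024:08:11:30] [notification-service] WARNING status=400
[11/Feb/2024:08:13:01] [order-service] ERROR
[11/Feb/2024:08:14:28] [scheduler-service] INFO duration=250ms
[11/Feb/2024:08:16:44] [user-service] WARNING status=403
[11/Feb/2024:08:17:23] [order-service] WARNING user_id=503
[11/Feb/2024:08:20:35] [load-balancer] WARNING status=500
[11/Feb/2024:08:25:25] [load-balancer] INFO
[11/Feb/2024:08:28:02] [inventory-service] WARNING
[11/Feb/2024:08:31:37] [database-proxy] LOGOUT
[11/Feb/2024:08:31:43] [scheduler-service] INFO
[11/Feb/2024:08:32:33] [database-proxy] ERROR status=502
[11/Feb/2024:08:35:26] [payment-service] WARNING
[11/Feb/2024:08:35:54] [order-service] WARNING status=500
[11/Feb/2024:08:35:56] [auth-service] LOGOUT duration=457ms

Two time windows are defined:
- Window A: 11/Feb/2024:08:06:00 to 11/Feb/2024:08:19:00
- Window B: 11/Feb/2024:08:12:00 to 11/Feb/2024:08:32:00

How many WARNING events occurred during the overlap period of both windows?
2

To find overlap events:

1. Window A: 11/Feb/2024:08:06:00 to 11/Feb/2024:08:19:00
2. Window B: 11/Feb/2024:08:12:00 to 11/Feb/2024:08:32:00
3. Overlap period: 11/Feb/2024:08:12:00 to 11/Feb/2024:08:19:00
4. Count WARNING events in overlap: 2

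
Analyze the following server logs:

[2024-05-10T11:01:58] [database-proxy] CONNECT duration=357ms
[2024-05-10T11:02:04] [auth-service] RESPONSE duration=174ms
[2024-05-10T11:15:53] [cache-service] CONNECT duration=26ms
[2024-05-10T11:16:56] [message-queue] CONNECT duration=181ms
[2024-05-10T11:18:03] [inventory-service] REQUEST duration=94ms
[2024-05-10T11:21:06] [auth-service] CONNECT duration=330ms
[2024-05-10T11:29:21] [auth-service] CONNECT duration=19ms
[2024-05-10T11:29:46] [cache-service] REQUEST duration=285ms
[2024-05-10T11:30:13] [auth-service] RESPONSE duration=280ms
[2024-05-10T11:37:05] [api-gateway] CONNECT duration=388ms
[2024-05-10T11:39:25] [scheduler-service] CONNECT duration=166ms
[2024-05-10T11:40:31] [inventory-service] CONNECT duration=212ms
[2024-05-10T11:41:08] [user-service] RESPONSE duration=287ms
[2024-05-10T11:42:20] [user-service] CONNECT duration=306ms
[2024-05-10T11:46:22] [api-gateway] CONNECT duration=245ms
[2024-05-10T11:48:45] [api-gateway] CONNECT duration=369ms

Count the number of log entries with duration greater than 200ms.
10

To count timeouts:

1. Threshold: 200ms
2. Extract duration from each log entry
3. Count entries where duration > 200
4. Timeout count: 10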